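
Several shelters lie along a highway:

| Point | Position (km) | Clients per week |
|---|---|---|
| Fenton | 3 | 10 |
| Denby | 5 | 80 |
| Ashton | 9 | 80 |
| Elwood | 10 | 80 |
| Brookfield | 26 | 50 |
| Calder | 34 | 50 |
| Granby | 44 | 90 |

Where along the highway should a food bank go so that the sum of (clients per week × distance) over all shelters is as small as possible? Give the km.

x = 10

For a sum of weighted absolute distances on a line, the optimum is the weighted median (not the mean). Total weight W = 440; half-weight = 220.
Sort by position and accumulate weight:
  km 3 (Fenton, w=10) → cum 10
  km 5 (Denby, w=80) → cum 90
  km 9 (Ashton, w=80) → cum 170
  km 10 (Elwood, w=80) → cum 250  ≥ 220 → median here
  km 26 (Brookfield, w=50) → cum 300
  km 34 (Calder, w=50) → cum 350
  km 44 (Granby, w=90) → cum 440
Optimal location: km 10.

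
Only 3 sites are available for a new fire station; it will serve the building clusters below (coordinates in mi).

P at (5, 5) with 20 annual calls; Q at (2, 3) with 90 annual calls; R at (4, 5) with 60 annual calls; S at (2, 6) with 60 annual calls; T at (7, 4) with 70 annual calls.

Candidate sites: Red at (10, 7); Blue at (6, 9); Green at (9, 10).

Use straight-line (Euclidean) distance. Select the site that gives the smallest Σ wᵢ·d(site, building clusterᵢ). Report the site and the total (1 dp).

Total weighted distance at each candidate:
  Red (10, 7): total = 2072.9
  Blue (6, 9): total = 1656.7
  Green (9, 10): total = 2369.7
Minimum is at Blue with total 1656.7 mi.

Blue, total 1656.7 mi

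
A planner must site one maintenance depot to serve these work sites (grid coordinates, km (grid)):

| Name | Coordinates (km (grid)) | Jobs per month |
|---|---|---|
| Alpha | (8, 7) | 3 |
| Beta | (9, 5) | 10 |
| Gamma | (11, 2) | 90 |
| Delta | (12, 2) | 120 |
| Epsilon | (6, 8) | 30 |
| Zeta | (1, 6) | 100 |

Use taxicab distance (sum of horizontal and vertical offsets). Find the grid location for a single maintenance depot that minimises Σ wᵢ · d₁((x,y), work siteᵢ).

(11, 2)

Manhattan distance separates: Σwᵢ(|x−xᵢ|+|y−yᵢ|) = Σwᵢ|x−xᵢ| + Σwᵢ|y−yᵢ|, so x and y are optimised independently as 1-D weighted medians.
Total weight W = 353; half = 176.5.
x-coordinate, sorted with cumulative weight:
  x=1 (Zeta, w=100) cum 100
  x=6 (Epsilon, w=30) cum 130
  x=8 (Alpha, w=3) cum 133
  x=9 (Beta, w=10) cum 143
  x=11 (Gamma, w=90) cum 233  ← median
  x=12 (Delta, w=120) cum 353
⇒ x* = 11
y-coordinate, sorted with cumulative weight:
  y=2 (Gamma, w=90) cum 90
  y=2 (Delta, w=120) cum 210  ← median
  y=5 (Beta, w=10) cum 220
  y=6 (Zeta, w=100) cum 320
  y=7 (Alpha, w=3) cum 323
  y=8 (Epsilon, w=30) cum 353
⇒ y* = 2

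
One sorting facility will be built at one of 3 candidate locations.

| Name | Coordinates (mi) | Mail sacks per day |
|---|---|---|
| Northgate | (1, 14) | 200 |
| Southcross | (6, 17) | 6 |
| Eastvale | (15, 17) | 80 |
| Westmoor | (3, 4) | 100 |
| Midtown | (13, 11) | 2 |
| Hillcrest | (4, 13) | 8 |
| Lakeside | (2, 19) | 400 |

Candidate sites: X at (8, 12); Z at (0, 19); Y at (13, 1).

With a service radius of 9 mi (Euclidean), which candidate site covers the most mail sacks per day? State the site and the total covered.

Z, covering 614

Coverage radius r = 9 mi; a point is covered iff (Δx)²+(Δy)² ≤ 9² = 81.
  X (8, 12): covers {Northgate, Southcross, Eastvale, Midtown, Hillcrest} → 296
  Z (0, 19): covers {Northgate, Southcross, Hillcrest, Lakeside} → 614
  Y (13, 1): covers {none} → 0
Maximum coverage at Z: 614 mail sacks per day.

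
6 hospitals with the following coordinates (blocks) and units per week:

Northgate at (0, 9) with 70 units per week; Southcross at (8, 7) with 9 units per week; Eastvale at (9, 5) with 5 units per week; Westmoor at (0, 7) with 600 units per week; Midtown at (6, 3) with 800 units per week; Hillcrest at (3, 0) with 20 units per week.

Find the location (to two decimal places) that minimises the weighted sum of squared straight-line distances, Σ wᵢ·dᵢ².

The minimiser of Σwᵢ‖p−pᵢ‖² is the weighted centroid p* = (Σwᵢpᵢ)/(Σwᵢ).
Σwᵢ = 1504.
Σwᵢxᵢ = 70·0 + 9·8 + 5·9 + 600·0 + 800·6 + 20·3 = 4977.
Σwᵢyᵢ = 70·9 + 9·7 + 5·5 + 600·7 + 800·3 + 20·0 = 7318.
x* = 4977/1504 = 3.31, y* = 7318/1504 = 4.87.

(3.31, 4.87)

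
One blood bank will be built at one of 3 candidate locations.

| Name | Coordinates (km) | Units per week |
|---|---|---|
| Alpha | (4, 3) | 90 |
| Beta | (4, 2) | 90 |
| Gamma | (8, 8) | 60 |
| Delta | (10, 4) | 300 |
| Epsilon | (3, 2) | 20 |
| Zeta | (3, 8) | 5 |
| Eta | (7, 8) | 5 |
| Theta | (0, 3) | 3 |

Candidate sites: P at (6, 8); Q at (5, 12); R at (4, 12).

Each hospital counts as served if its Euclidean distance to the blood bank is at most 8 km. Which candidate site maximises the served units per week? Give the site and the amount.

Coverage radius r = 8 km; a point is covered iff (Δx)²+(Δy)² ≤ 8² = 64.
  P (6, 8): covers {Alpha, Beta, Gamma, Delta, Epsilon, Zeta, Eta, Theta} → 573
  Q (5, 12): covers {Gamma, Zeta, Eta} → 70
  R (4, 12): covers {Gamma, Zeta, Eta} → 70
Maximum coverage at P: 573 units per week.

P, covering 573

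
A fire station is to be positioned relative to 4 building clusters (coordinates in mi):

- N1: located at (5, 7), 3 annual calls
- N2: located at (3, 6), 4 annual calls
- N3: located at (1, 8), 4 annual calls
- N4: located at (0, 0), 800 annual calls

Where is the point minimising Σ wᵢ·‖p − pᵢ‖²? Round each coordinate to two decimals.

The minimiser of Σwᵢ‖p−pᵢ‖² is the weighted centroid p* = (Σwᵢpᵢ)/(Σwᵢ).
Σwᵢ = 811.
Σwᵢxᵢ = 3·5 + 4·3 + 4·1 + 800·0 = 31.
Σwᵢyᵢ = 3·7 + 4·6 + 4·8 + 800·0 = 77.
x* = 31/811 = 0.04, y* = 77/811 = 0.09.

(0.04, 0.09)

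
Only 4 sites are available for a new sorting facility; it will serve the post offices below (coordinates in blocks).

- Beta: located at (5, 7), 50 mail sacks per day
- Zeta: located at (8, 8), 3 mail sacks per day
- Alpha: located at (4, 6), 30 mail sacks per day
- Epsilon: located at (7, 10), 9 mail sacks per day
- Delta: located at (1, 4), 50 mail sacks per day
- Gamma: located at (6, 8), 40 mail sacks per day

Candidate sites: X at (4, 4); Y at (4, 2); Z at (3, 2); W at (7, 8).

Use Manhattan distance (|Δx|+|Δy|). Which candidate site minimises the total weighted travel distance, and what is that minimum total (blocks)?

Total weighted distance at each candidate:
  X (4, 4): total = 755
  Y (4, 2): total = 1119
  Z (3, 2): total = 1201
  W (7, 8): total = 861
Minimum is at X with total 755 blocks.

X, total 755 blocks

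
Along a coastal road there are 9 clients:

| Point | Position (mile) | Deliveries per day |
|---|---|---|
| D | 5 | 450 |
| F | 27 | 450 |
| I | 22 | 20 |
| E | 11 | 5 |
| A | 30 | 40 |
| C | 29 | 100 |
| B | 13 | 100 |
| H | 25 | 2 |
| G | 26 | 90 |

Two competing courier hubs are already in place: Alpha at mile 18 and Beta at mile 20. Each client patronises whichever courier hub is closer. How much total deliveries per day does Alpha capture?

The indifferent point is the midpoint (18+20)/2 = 19; clients left of it (closer to Alpha at 18) go to Alpha, those right go to Beta.
  D at 5 (w=450) → Alpha
  E at 11 (w=5) → Alpha
  B at 13 (w=100) → Alpha
  I at 22 (w=20) → Beta
  H at 25 (w=2) → Beta
  G at 26 (w=90) → Beta
  F at 27 (w=450) → Beta
  C at 29 (w=100) → Beta
  A at 30 (w=40) → Beta
Alpha captures 555; Beta captures 702.

555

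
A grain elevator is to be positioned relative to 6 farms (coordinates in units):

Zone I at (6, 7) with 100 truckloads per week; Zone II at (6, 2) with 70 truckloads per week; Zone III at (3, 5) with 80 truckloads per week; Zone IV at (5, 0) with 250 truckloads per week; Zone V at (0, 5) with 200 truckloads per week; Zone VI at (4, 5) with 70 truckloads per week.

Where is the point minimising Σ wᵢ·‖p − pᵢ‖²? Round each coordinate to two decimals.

The minimiser of Σwᵢ‖p−pᵢ‖² is the weighted centroid p* = (Σwᵢpᵢ)/(Σwᵢ).
Σwᵢ = 770.
Σwᵢxᵢ = 100·6 + 70·6 + 80·3 + 250·5 + 200·0 + 70·4 = 2790.
Σwᵢyᵢ = 100·7 + 70·2 + 80·5 + 250·0 + 200·5 + 70·5 = 2590.
x* = 2790/770 = 3.62, y* = 2590/770 = 3.36.

(3.62, 3.36)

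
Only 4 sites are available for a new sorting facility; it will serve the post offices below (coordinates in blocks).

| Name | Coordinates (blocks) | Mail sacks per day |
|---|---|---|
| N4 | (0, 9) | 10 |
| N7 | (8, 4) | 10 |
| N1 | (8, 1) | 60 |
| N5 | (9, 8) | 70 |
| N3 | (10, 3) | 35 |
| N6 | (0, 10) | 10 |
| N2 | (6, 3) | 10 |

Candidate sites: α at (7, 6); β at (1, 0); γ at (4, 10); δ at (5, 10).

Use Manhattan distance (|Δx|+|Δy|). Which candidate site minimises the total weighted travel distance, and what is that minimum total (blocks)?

α, total 1130 blocks

Total weighted distance at each candidate:
  α (7, 6): total = 1130
  β (1, 0): total = 2420
  γ (4, 10): total = 2005
  δ (5, 10): total = 1840
Minimum is at α with total 1130 blocks.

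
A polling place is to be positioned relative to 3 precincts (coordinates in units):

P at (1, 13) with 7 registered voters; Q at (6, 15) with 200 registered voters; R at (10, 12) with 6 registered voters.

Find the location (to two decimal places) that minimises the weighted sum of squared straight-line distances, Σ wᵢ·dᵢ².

(5.95, 14.85)

The minimiser of Σwᵢ‖p−pᵢ‖² is the weighted centroid p* = (Σwᵢpᵢ)/(Σwᵢ).
Σwᵢ = 213.
Σwᵢxᵢ = 7·1 + 200·6 + 6·10 = 1267.
Σwᵢyᵢ = 7·13 + 200·15 + 6·12 = 3163.
x* = 1267/213 = 5.95, y* = 3163/213 = 14.85.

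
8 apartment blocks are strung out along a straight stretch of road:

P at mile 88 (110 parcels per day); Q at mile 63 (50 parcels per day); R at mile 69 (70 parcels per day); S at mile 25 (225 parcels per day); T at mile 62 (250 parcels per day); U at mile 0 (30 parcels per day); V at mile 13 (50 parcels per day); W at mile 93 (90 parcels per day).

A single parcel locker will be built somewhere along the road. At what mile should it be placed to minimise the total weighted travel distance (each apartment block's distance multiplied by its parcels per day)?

x = 62

For a sum of weighted absolute distances on a line, the optimum is the weighted median (not the mean). Total weight W = 875; half-weight = 437.5.
Sort by position and accumulate weight:
  mile 0 (U, w=30) → cum 30
  mile 13 (V, w=50) → cum 80
  mile 25 (S, w=225) → cum 305
  mile 62 (T, w=250) → cum 555  ≥ 437.5 → median here
  mile 63 (Q, w=50) → cum 605
  mile 69 (R, w=70) → cum 675
  mile 88 (P, w=110) → cum 785
  mile 93 (W, w=90) → cum 875
Optimal location: mile 62.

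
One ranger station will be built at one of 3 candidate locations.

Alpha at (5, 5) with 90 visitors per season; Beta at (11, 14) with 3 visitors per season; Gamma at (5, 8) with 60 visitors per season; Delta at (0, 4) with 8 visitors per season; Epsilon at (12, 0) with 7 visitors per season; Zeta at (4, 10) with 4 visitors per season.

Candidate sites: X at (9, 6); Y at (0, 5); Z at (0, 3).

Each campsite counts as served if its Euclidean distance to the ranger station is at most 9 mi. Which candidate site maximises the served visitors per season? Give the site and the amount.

Coverage radius r = 9 mi; a point is covered iff (Δx)²+(Δy)² ≤ 9² = 81.
  X (9, 6): covers {Alpha, Beta, Gamma, Epsilon, Zeta} → 164
  Y (0, 5): covers {Alpha, Gamma, Delta, Zeta} → 162
  Z (0, 3): covers {Alpha, Gamma, Delta, Zeta} → 162
Maximum coverage at X: 164 visitors per season.

X, covering 164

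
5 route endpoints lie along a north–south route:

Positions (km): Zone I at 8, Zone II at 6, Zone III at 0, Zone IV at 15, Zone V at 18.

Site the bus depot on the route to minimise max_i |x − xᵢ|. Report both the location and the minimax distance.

The 1-center on a line is the midpoint of the two extreme points: leftmost at 0, rightmost at 18.
Optimal location = (0 + 18)/2 = 9; maximum distance = (18 − 0)/2 = 9.

location 9, max distance 9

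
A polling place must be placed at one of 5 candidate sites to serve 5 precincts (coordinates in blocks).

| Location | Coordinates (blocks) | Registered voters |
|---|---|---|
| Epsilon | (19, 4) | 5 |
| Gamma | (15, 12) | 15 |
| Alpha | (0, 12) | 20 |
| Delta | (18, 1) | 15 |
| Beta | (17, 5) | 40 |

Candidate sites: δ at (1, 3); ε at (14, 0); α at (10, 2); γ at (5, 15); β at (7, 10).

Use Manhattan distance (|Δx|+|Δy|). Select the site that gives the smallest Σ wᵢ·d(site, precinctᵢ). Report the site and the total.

Total weighted distance at each candidate:
  δ (1, 3): total = 1645
  ε (14, 0): total = 1155
  α (10, 2): total = 1215
  γ (5, 15): total = 1765
  β (7, 10): total = 1320
Minimum is at ε with total 1155 blocks.

ε, total 1155 blocks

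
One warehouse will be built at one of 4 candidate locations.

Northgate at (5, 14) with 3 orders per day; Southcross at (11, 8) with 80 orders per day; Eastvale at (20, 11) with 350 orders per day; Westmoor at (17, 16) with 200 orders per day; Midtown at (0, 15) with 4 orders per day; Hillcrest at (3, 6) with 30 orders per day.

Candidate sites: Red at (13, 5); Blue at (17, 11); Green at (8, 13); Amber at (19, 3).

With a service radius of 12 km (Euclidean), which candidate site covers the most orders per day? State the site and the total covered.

Coverage radius r = 12 km; a point is covered iff (Δx)²+(Δy)² ≤ 12² = 144.
  Red (13, 5): covers {Southcross, Eastvale, Westmoor, Hillcrest} → 660
  Blue (17, 11): covers {Southcross, Eastvale, Westmoor} → 630
  Green (8, 13): covers {Northgate, Southcross, Westmoor, Midtown, Hillcrest} → 317
  Amber (19, 3): covers {Southcross, Eastvale} → 430
Maximum coverage at Red: 660 orders per day.

Red, covering 660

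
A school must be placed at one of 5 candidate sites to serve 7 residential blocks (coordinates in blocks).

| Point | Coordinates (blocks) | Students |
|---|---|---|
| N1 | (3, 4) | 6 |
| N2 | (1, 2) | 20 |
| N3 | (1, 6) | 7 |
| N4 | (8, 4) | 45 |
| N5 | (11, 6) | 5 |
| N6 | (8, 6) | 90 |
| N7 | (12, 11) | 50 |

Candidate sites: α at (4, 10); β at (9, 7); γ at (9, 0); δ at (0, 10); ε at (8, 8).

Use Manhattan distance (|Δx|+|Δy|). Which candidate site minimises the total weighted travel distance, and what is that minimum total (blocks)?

Total weighted distance at each candidate:
  α (4, 10): total = 1986
  β (9, 7): total = 1102
  γ (9, 0): total = 1953
  δ (0, 10): total = 2704
  ε (8, 8): total = 1112
Minimum is at β with total 1102 blocks.

β, total 1102 blocks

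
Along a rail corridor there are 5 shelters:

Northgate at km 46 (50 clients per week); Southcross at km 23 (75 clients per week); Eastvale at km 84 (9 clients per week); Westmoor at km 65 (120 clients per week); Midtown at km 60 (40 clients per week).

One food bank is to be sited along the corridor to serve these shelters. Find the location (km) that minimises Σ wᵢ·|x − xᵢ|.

For a sum of weighted absolute distances on a line, the optimum is the weighted median (not the mean). Total weight W = 294; half-weight = 147.
Sort by position and accumulate weight:
  km 23 (Southcross, w=75) → cum 75
  km 46 (Northgate, w=50) → cum 125
  km 60 (Midtown, w=40) → cum 165  ≥ 147 → median here
  km 65 (Westmoor, w=120) → cum 285
  km 84 (Eastvale, w=9) → cum 294
Optimal location: km 60.

x = 60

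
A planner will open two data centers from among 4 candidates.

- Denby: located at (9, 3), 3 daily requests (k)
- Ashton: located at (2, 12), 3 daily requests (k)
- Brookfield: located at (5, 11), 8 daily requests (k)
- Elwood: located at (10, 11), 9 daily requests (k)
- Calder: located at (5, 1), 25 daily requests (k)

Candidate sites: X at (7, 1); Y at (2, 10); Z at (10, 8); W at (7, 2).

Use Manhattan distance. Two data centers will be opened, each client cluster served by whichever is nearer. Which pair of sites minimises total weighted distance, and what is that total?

Evaluate every pair (each demand assigned to the nearer of the two):
  {X, Y}: total = 181
  {X, Z}: total = 189
  {Y, W}: total = 203
  {Z, W}: total = 211
  {X, W}: total = 300
  {Y, Z}: total = 383
Best pair: {X, Y} with total 181.

{X, Y}, total 181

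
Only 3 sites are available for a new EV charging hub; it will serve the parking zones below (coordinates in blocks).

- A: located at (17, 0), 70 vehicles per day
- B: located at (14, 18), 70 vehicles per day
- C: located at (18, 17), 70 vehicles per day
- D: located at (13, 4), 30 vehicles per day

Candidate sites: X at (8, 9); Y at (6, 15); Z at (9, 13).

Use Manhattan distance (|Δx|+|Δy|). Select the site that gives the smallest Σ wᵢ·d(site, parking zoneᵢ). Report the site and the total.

Total weighted distance at each candidate:
  X (8, 9): total = 3870
  Y (6, 15): total = 4110
  Z (9, 13): total = 3470
Minimum is at Z with total 3470 blocks.

Z, total 3470 blocks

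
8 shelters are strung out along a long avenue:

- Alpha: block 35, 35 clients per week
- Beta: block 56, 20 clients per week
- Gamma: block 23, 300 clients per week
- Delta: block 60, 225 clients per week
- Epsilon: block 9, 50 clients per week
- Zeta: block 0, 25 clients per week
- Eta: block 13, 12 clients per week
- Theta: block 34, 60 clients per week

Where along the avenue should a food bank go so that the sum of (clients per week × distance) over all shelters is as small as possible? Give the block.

For a sum of weighted absolute distances on a line, the optimum is the weighted median (not the mean). Total weight W = 727; half-weight = 363.5.
Sort by position and accumulate weight:
  block 0 (Zeta, w=25) → cum 25
  block 9 (Epsilon, w=50) → cum 75
  block 13 (Eta, w=12) → cum 87
  block 23 (Gamma, w=300) → cum 387  ≥ 363.5 → median here
  block 34 (Theta, w=60) → cum 447
  block 35 (Alpha, w=35) → cum 482
  block 56 (Beta, w=20) → cum 502
  block 60 (Delta, w=225) → cum 727
Optimal location: block 23.

x = 23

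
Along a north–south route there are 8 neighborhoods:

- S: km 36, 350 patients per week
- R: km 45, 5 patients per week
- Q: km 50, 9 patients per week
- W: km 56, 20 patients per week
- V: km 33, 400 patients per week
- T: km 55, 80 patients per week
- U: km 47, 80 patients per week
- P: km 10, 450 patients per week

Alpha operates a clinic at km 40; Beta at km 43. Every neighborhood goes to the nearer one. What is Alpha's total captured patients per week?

The indifferent point is the midpoint (40+43)/2 = 41.5; neighborhoods left of it (closer to Alpha at 40) go to Alpha, those right go to Beta.
  P at 10 (w=450) → Alpha
  V at 33 (w=400) → Alpha
  S at 36 (w=350) → Alpha
  R at 45 (w=5) → Beta
  U at 47 (w=80) → Beta
  Q at 50 (w=9) → Beta
  T at 55 (w=80) → Beta
  W at 56 (w=20) → Beta
Alpha captures 1200; Beta captures 194.

1200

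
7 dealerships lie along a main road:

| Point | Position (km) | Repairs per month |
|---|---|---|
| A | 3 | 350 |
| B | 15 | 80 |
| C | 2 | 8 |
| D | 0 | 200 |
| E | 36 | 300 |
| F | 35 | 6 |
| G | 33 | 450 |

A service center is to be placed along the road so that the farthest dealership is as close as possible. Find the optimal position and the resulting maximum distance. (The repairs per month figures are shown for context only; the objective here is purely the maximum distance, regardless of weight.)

location 18, max distance 18

The 1-center on a line is the midpoint of the two extreme points: leftmost at 0, rightmost at 36.
Optimal location = (0 + 36)/2 = 18; maximum distance = (36 − 0)/2 = 18.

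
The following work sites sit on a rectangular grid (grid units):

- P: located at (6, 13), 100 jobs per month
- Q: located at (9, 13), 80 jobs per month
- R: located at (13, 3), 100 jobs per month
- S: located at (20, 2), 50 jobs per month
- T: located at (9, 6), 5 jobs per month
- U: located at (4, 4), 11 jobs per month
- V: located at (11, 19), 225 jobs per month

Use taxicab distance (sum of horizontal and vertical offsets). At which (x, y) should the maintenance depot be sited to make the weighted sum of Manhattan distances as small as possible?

Manhattan distance separates: Σwᵢ(|x−xᵢ|+|y−yᵢ|) = Σwᵢ|x−xᵢ| + Σwᵢ|y−yᵢ|, so x and y are optimised independently as 1-D weighted medians.
Total weight W = 571; half = 285.5.
x-coordinate, sorted with cumulative weight:
  x=4 (U, w=11) cum 11
  x=6 (P, w=100) cum 111
  x=9 (Q, w=80) cum 191
  x=9 (T, w=5) cum 196
  x=11 (V, w=225) cum 421  ← median
  x=13 (R, w=100) cum 521
  x=20 (S, w=50) cum 571
⇒ x* = 11
y-coordinate, sorted with cumulative weight:
  y=2 (S, w=50) cum 50
  y=3 (R, w=100) cum 150
  y=4 (U, w=11) cum 161
  y=6 (T, w=5) cum 166
  y=13 (P, w=100) cum 266
  y=13 (Q, w=80) cum 346  ← median
  y=19 (V, w=225) cum 571
⇒ y* = 13

(11, 13)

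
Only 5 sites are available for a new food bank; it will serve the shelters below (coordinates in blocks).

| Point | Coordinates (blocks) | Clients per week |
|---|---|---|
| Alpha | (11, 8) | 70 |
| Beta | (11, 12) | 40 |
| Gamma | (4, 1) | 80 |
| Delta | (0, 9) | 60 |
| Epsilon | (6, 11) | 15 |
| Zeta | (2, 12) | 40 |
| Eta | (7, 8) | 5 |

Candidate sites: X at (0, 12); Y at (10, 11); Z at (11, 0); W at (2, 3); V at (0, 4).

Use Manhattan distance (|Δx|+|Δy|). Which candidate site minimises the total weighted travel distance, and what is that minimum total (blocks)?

Y, total 2810 blocks

Total weighted distance at each candidate:
  X (0, 12): total = 3110
  Y (10, 11): total = 2810
  Z (11, 0): total = 4020
  W (2, 3): total = 3090
  V (0, 4): total = 3320
Minimum is at Y with total 2810 blocks.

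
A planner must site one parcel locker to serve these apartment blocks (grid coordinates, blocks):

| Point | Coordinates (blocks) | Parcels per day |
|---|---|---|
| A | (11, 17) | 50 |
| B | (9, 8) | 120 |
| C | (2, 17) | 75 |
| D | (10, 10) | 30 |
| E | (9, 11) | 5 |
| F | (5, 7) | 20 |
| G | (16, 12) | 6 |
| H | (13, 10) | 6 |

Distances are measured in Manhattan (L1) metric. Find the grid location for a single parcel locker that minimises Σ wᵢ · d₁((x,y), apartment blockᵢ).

Manhattan distance separates: Σwᵢ(|x−xᵢ|+|y−yᵢ|) = Σwᵢ|x−xᵢ| + Σwᵢ|y−yᵢ|, so x and y are optimised independently as 1-D weighted medians.
Total weight W = 312; half = 156.
x-coordinate, sorted with cumulative weight:
  x=2 (C, w=75) cum 75
  x=5 (F, w=20) cum 95
  x=9 (B, w=120) cum 215  ← median
  x=9 (E, w=5) cum 220
  x=10 (D, w=30) cum 250
  x=11 (A, w=50) cum 300
  x=13 (H, w=6) cum 306
  x=16 (G, w=6) cum 312
⇒ x* = 9
y-coordinate, sorted with cumulative weight:
  y=7 (F, w=20) cum 20
  y=8 (B, w=120) cum 140
  y=10 (D, w=30) cum 170  ← median
  y=10 (H, w=6) cum 176
  y=11 (E, w=5) cum 181
  y=12 (G, w=6) cum 187
  y=17 (A, w=50) cum 237
  y=17 (C, w=75) cum 312
⇒ y* = 10

(9, 10)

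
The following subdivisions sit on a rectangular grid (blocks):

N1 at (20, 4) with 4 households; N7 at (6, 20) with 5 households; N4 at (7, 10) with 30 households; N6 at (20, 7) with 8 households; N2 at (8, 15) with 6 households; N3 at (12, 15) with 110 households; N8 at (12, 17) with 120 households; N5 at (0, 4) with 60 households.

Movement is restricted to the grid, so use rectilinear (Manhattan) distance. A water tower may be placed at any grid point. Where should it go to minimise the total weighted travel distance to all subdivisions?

(12, 15)

Manhattan distance separates: Σwᵢ(|x−xᵢ|+|y−yᵢ|) = Σwᵢ|x−xᵢ| + Σwᵢ|y−yᵢ|, so x and y are optimised independently as 1-D weighted medians.
Total weight W = 343; half = 171.5.
x-coordinate, sorted with cumulative weight:
  x=0 (N5, w=60) cum 60
  x=6 (N7, w=5) cum 65
  x=7 (N4, w=30) cum 95
  x=8 (N2, w=6) cum 101
  x=12 (N3, w=110) cum 211  ← median
  x=12 (N8, w=120) cum 331
  x=20 (N1, w=4) cum 335
  x=20 (N6, w=8) cum 343
⇒ x* = 12
y-coordinate, sorted with cumulative weight:
  y=4 (N1, w=4) cum 4
  y=4 (N5, w=60) cum 64
  y=7 (N6, w=8) cum 72
  y=10 (N4, w=30) cum 102
  y=15 (N2, w=6) cum 108
  y=15 (N3, w=110) cum 218  ← median
  y=17 (N8, w=120) cum 338
  y=20 (N7, w=5) cum 343
⇒ y* = 15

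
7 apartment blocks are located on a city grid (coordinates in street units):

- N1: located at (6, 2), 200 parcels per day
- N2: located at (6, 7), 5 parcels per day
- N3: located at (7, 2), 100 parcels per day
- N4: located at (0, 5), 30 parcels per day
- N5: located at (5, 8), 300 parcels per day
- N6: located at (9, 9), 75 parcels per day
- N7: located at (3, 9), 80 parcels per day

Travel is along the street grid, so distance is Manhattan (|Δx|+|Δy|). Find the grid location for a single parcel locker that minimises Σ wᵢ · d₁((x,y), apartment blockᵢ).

Manhattan distance separates: Σwᵢ(|x−xᵢ|+|y−yᵢ|) = Σwᵢ|x−xᵢ| + Σwᵢ|y−yᵢ|, so x and y are optimised independently as 1-D weighted medians.
Total weight W = 790; half = 395.
x-coordinate, sorted with cumulative weight:
  x=0 (N4, w=30) cum 30
  x=3 (N7, w=80) cum 110
  x=5 (N5, w=300) cum 410  ← median
  x=6 (N1, w=200) cum 610
  x=6 (N2, w=5) cum 615
  x=7 (N3, w=100) cum 715
  x=9 (N6, w=75) cum 790
⇒ x* = 5
y-coordinate, sorted with cumulative weight:
  y=2 (N1, w=200) cum 200
  y=2 (N3, w=100) cum 300
  y=5 (N4, w=30) cum 330
  y=7 (N2, w=5) cum 335
  y=8 (N5, w=300) cum 635  ← median
  y=9 (N6, w=75) cum 710
  y=9 (N7, w=80) cum 790
⇒ y* = 8

(5, 8)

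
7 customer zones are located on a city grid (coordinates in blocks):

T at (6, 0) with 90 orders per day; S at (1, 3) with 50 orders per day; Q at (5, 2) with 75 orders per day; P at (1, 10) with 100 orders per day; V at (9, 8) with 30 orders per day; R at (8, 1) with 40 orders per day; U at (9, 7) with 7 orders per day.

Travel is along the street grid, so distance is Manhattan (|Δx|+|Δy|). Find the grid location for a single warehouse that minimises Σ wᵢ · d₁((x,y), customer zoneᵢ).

Manhattan distance separates: Σwᵢ(|x−xᵢ|+|y−yᵢ|) = Σwᵢ|x−xᵢ| + Σwᵢ|y−yᵢ|, so x and y are optimised independently as 1-D weighted medians.
Total weight W = 392; half = 196.
x-coordinate, sorted with cumulative weight:
  x=1 (S, w=50) cum 50
  x=1 (P, w=100) cum 150
  x=5 (Q, w=75) cum 225  ← median
  x=6 (T, w=90) cum 315
  x=8 (R, w=40) cum 355
  x=9 (V, w=30) cum 385
  x=9 (U, w=7) cum 392
⇒ x* = 5
y-coordinate, sorted with cumulative weight:
  y=0 (T, w=90) cum 90
  y=1 (R, w=40) cum 130
  y=2 (Q, w=75) cum 205  ← median
  y=3 (S, w=50) cum 255
  y=7 (U, w=7) cum 262
  y=8 (V, w=30) cum 292
  y=10 (P, w=100) cum 392
⇒ y* = 2

(5, 2)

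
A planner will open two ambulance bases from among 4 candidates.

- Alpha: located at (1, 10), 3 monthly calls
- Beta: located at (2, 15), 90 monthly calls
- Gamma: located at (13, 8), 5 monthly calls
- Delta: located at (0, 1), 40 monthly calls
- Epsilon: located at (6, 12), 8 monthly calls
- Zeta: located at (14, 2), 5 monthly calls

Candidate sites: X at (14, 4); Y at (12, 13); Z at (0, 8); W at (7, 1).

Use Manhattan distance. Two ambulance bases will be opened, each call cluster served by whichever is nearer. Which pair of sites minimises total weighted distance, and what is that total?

{X, Z}, total 1214

Evaluate every pair (each demand assigned to the nearer of the two):
  {X, Z}: total = 1214
  {Y, Z}: total = 1250
  {Z, W}: total = 1284
  {Y, W}: total = 1528
  {X, Y}: total = 1893
  {X, W}: total = 2166
Best pair: {X, Z} with total 1214.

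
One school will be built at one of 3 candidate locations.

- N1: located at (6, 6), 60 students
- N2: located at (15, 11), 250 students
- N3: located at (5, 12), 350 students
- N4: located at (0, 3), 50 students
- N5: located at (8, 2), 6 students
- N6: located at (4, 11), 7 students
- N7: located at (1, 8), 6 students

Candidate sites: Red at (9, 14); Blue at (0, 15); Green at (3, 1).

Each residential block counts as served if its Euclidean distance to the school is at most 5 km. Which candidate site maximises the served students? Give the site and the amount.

Coverage radius r = 5 km; a point is covered iff (Δx)²+(Δy)² ≤ 5² = 25.
  Red (9, 14): covers {N3} → 350
  Blue (0, 15): covers {none} → 0
  Green (3, 1): covers {N4} → 50
Maximum coverage at Red: 350 students.

Red, covering 350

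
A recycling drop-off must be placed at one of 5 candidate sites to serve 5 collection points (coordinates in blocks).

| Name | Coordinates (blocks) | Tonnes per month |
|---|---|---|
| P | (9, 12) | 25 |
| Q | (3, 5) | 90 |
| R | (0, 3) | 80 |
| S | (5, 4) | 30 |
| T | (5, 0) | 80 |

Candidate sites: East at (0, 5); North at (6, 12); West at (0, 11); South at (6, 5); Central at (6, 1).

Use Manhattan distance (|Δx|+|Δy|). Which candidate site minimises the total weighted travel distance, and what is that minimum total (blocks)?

Total weighted distance at each candidate:
  East (0, 5): total = 1810
  North (6, 12): total = 3485
  West (0, 11): total = 3340
  South (6, 5): total = 1700
  Central (6, 1): total = 1900
Minimum is at South with total 1700 blocks.

South, total 1700 blocks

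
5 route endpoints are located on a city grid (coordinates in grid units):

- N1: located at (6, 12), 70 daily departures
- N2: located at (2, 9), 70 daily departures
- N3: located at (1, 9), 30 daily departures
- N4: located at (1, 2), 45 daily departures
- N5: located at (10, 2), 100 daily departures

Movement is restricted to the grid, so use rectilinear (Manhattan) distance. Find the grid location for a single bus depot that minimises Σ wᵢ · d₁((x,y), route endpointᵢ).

Manhattan distance separates: Σwᵢ(|x−xᵢ|+|y−yᵢ|) = Σwᵢ|x−xᵢ| + Σwᵢ|y−yᵢ|, so x and y are optimised independently as 1-D weighted medians.
Total weight W = 315; half = 157.5.
x-coordinate, sorted with cumulative weight:
  x=1 (N3, w=30) cum 30
  x=1 (N4, w=45) cum 75
  x=2 (N2, w=70) cum 145
  x=6 (N1, w=70) cum 215  ← median
  x=10 (N5, w=100) cum 315
⇒ x* = 6
y-coordinate, sorted with cumulative weight:
  y=2 (N4, w=45) cum 45
  y=2 (N5, w=100) cum 145
  y=9 (N2, w=70) cum 215  ← median
  y=9 (N3, w=30) cum 245
  y=12 (N1, w=70) cum 315
⇒ y* = 9

(6, 9)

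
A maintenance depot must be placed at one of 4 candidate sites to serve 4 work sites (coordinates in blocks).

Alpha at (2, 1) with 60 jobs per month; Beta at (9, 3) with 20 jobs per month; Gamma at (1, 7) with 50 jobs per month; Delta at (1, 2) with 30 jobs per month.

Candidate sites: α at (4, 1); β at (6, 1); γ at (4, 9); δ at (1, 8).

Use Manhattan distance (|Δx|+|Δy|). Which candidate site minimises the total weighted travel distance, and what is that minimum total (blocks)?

Total weighted distance at each candidate:
  α (4, 1): total = 830
  β (6, 1): total = 1070
  γ (4, 9): total = 1370
  δ (1, 8): total = 970
Minimum is at α with total 830 blocks.

α, total 830 blocks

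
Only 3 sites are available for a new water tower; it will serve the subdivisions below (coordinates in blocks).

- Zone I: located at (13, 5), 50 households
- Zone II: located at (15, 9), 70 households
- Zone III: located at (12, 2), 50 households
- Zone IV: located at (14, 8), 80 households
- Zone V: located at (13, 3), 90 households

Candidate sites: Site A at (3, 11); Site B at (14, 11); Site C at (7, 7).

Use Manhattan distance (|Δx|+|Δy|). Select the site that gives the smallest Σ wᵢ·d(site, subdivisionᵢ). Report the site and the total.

Site B, total 2160 blocks

Total weighted distance at each candidate:
  Site A (3, 11): total = 5420
  Site B (14, 11): total = 2160
  Site C (7, 7): total = 3140
Minimum is at Site B with total 2160 blocks.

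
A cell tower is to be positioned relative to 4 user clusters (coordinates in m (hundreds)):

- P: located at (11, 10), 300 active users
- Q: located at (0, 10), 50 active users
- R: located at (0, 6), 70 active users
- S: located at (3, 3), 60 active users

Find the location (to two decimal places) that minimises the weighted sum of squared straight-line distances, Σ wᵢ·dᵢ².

(7.25, 8.54)

The minimiser of Σwᵢ‖p−pᵢ‖² is the weighted centroid p* = (Σwᵢpᵢ)/(Σwᵢ).
Σwᵢ = 480.
Σwᵢxᵢ = 300·11 + 50·0 + 70·0 + 60·3 = 3480.
Σwᵢyᵢ = 300·10 + 50·10 + 70·6 + 60·3 = 4100.
x* = 3480/480 = 7.25, y* = 4100/480 = 8.54.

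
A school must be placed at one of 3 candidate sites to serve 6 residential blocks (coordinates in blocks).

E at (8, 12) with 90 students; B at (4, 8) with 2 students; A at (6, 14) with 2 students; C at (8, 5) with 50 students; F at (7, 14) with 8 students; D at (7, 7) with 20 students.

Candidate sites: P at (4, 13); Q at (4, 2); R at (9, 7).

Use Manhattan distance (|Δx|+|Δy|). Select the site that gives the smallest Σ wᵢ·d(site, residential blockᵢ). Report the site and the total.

R, total 834 blocks

Total weighted distance at each candidate:
  P (4, 13): total = 1278
  Q (4, 2): total = 1930
  R (9, 7): total = 834
Minimum is at R with total 834 blocks.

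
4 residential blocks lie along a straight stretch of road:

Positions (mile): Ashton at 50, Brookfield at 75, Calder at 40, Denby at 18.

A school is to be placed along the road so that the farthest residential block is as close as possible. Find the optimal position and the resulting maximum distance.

The 1-center on a line is the midpoint of the two extreme points: leftmost at 18, rightmost at 75.
Optimal location = (18 + 75)/2 = 46.5; maximum distance = (75 − 18)/2 = 28.5.

location 46.5, max distance 28.5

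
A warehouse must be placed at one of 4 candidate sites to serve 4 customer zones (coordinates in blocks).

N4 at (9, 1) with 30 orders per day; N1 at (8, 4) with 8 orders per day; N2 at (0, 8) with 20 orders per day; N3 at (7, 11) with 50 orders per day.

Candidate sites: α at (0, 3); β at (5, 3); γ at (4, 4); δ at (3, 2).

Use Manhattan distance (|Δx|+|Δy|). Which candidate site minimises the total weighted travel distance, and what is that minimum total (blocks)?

β, total 912 blocks

Total weighted distance at each candidate:
  α (0, 3): total = 1252
  β (5, 3): total = 912
  γ (4, 4): total = 932
  δ (3, 2): total = 1096
Minimum is at β with total 912 blocks.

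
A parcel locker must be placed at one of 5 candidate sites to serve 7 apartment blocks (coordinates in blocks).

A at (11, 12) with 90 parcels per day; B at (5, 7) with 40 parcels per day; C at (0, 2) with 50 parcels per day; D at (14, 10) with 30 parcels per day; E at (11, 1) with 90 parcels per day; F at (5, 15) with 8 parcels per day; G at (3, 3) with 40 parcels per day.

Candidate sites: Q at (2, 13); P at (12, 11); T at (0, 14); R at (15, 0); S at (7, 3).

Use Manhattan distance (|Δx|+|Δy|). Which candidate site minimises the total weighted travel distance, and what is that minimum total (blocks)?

S, total 3042 blocks

Total weighted distance at each candidate:
  Q (2, 13): total = 4730
  P (12, 11): total = 3518
  T (0, 14): total = 5558
  R (15, 0): total = 4550
  S (7, 3): total = 3042
Minimum is at S with total 3042 blocks.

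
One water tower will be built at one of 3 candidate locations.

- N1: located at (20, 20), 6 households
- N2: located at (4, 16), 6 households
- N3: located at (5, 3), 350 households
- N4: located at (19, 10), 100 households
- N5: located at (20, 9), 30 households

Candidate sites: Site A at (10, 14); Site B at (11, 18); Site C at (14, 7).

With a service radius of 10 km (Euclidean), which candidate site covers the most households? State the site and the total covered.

Site C, covering 480

Coverage radius r = 10 km; a point is covered iff (Δx)²+(Δy)² ≤ 10² = 100.
  Site A (10, 14): covers {N2, N4} → 106
  Site B (11, 18): covers {N1, N2} → 12
  Site C (14, 7): covers {N3, N4, N5} → 480
Maximum coverage at Site C: 480 households.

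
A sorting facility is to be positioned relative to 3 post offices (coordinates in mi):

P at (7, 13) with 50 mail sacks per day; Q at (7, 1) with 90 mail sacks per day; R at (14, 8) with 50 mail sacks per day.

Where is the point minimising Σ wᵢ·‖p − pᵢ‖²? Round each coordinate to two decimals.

The minimiser of Σwᵢ‖p−pᵢ‖² is the weighted centroid p* = (Σwᵢpᵢ)/(Σwᵢ).
Σwᵢ = 190.
Σwᵢxᵢ = 50·7 + 90·7 + 50·14 = 1680.
Σwᵢyᵢ = 50·13 + 90·1 + 50·8 = 1140.
x* = 1680/190 = 8.84, y* = 1140/190 = 6.00.

(8.84, 6.00)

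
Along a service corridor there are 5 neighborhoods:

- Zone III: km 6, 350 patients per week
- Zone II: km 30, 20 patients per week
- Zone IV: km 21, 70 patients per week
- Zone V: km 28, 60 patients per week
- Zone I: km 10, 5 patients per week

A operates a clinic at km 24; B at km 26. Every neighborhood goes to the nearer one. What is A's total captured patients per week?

The indifferent point is the midpoint (24+26)/2 = 25; neighborhoods left of it (closer to A at 24) go to A, those right go to B.
  Zone III at 6 (w=350) → A
  Zone I at 10 (w=5) → A
  Zone IV at 21 (w=70) → A
  Zone V at 28 (w=60) → B
  Zone II at 30 (w=20) → B
A captures 425; B captures 80.

425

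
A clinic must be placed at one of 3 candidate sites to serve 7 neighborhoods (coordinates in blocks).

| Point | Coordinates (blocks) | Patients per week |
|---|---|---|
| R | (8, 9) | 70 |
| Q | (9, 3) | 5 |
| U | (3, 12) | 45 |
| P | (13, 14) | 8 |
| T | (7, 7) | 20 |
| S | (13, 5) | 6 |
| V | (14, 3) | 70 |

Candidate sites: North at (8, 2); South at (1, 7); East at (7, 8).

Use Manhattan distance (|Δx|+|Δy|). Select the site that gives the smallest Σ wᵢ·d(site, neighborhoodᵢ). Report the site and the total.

Total weighted distance at each candidate:
  North (8, 2): total = 1969
  South (1, 7): total = 2551
  East (7, 8): total = 1545
Minimum is at East with total 1545 blocks.

East, total 1545 blocks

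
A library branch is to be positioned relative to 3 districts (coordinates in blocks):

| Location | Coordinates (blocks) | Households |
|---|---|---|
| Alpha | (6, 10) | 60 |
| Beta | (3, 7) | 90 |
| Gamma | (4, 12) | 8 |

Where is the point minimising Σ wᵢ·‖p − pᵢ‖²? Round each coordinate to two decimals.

The minimiser of Σwᵢ‖p−pᵢ‖² is the weighted centroid p* = (Σwᵢpᵢ)/(Σwᵢ).
Σwᵢ = 158.
Σwᵢxᵢ = 60·6 + 90·3 + 8·4 = 662.
Σwᵢyᵢ = 60·10 + 90·7 + 8·12 = 1326.
x* = 662/158 = 4.19, y* = 1326/158 = 8.39.

(4.19, 8.39)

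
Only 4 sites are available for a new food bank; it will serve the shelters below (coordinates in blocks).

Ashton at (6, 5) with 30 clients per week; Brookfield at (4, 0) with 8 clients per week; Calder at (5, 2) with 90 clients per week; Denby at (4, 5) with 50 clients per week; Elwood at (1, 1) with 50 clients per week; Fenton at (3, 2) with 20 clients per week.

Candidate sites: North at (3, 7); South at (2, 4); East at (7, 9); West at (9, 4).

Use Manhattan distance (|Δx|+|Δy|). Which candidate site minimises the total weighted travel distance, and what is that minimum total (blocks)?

Total weighted distance at each candidate:
  North (3, 7): total = 1494
  South (2, 4): total = 1058
  East (7, 9): total = 2326
  West (9, 4): total = 1742
Minimum is at South with total 1058 blocks.

South, total 1058 blocks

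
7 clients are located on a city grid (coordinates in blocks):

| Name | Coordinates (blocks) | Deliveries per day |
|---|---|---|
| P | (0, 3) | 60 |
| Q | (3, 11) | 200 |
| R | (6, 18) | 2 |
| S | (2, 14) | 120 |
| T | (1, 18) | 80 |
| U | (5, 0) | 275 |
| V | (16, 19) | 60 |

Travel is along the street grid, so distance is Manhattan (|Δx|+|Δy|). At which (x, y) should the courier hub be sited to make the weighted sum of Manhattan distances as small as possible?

(3, 11)

Manhattan distance separates: Σwᵢ(|x−xᵢ|+|y−yᵢ|) = Σwᵢ|x−xᵢ| + Σwᵢ|y−yᵢ|, so x and y are optimised independently as 1-D weighted medians.
Total weight W = 797; half = 398.5.
x-coordinate, sorted with cumulative weight:
  x=0 (P, w=60) cum 60
  x=1 (T, w=80) cum 140
  x=2 (S, w=120) cum 260
  x=3 (Q, w=200) cum 460  ← median
  x=5 (U, w=275) cum 735
  x=6 (R, w=2) cum 737
  x=16 (V, w=60) cum 797
⇒ x* = 3
y-coordinate, sorted with cumulative weight:
  y=0 (U, w=275) cum 275
  y=3 (P, w=60) cum 335
  y=11 (Q, w=200) cum 535  ← median
  y=14 (S, w=120) cum 655
  y=18 (R, w=2) cum 657
  y=18 (T, w=80) cum 737
  y=19 (V, w=60) cum 797
⇒ y* = 11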